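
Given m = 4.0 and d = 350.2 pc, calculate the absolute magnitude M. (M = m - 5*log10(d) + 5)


M = m - 5*log10(d) + 5 = 4.0 - 5*log10(350.2) + 5 = -3.7216

-3.7216


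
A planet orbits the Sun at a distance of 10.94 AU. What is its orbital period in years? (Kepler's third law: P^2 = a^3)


P = a^(3/2) = 10.94^1.5 = 36.1848

36.1848 years


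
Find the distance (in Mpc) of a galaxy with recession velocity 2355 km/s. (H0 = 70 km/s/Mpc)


d = v / H0 = 2355 / 70 = 33.6429

33.6429 Mpc


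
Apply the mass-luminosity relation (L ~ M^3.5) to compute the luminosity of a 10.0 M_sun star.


L/L_sun = (M/M_sun)^3.5 = 10.0^3.5 = 3162.2777

3162.2777 L_sun


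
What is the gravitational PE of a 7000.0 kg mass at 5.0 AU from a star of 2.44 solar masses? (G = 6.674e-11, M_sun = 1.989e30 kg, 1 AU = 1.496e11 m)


M = 2.44 * 1.989e30 kg = 4.85316e+30 kg; r = 5.0 AU * 1.496e11 m/AU = 7.48e+11 m. U = -GM*m/r = -(6.674e-11 * 4.85316e+30 * 7000.0) / 7.48e+11 = -3.031e+12

-3.031e+12 J


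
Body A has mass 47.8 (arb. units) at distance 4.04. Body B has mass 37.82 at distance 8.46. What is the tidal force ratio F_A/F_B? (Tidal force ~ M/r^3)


Ratio = (M1/r1^3) / (M2/r2^3) = (47.8/4.04^3) / (37.82/8.46^3) = 11.6058

11.6058


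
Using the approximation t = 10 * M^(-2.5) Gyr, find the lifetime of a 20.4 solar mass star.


t = 10 * M^(-2.5) = 10 * 20.4^(-2.5) = 0.0053

0.0053 Gyr


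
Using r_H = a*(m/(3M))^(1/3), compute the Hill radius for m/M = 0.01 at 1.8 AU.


r_H = a * (m/3M)^(1/3) = 1.8 * (0.01/3)^(1/3) = 0.2689

0.2689 AU


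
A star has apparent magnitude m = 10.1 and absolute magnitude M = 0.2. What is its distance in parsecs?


d = 10^((m - M + 5)/5) = 10^((10.1 - 0.2 + 5)/5) = 954.9926

954.9926 pc


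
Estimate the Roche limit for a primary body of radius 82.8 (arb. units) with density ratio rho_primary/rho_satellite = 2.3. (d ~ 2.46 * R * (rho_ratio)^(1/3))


d_Roche = 2.46 * 82.8 * 2.3^(1/3) = 268.8694

268.8694


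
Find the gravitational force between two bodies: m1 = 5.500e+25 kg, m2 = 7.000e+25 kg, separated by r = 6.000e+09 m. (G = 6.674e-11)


F = G*m1*m2/r^2 = 6.674e-11 * 5.500e+25 * 7.000e+25 / (6.000e+09)^2 = 6.674e-11 * 3.850e+51 / 3.600e+19 = 7.137e+21

7.137e+21 N


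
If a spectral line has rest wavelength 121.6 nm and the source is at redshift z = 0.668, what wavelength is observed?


lam_obs = lam_emit * (1 + z) = 121.6 * (1 + 0.668) = 202.8288

202.8288 nm


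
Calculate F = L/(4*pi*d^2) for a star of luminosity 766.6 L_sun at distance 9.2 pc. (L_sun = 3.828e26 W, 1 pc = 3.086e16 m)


F = L / (4*pi*d^2) = 2.935e+29 / (4*pi*(2.839e+17)^2) = 2.897e-07

2.897e-07 W/m^2


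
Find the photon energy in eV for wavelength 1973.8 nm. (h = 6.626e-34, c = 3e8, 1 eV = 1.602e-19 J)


E = hc/lambda = 6.626e-34 * 3e8 / 1.974e-06 = 1.007e-19 J = 0.6286 eV

0.6286 eV


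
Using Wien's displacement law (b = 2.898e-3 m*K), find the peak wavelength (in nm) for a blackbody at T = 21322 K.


lam_max = b / T = 2.898e-3 / 21322 = 1.359e-07 m = 135.916 nm

135.916 nm


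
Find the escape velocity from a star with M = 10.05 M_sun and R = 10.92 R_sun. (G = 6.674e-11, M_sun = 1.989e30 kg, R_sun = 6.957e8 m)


M = 10.05 * 1.989e30 kg = 1.998945e+31 kg; R = 10.92 * 6.957e8 m = 7.597044e+09 m. v_esc = sqrt(2GM/R) = sqrt(2 * 6.674e-11 * 1.998945e+31 / 7.597044e+09) = 592633.5044

592633.5044 m/s


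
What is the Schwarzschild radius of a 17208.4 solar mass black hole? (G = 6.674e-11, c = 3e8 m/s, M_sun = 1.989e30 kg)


M = 17208.4 * 1.989e30 kg = 3.42275076e+34 kg. rs = 2GM/c^2 = 2 * 6.674e-11 * 3.42275076e+34 / (3e8)^2 = 5.076e+07

5.076e+07 m


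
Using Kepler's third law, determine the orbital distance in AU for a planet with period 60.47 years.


a = P^(2/3) = 60.47^(2/3) = 15.4061

15.4061 AU


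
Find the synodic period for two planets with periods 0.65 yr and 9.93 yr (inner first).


1/P_syn = |1/P1 - 1/P2| = |1/0.65 - 1/9.93| => P_syn = 0.6955

0.6955 years


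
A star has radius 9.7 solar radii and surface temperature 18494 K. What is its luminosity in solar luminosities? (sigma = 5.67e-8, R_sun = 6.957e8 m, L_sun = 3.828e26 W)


R = 9.7 * 6.957e8 m = 6.74829e+09 m. L = 4*pi*R^2*sigma*T^4 = 4*pi*(6.74829e+09)^2 * 5.67e-8 * 18494^4 = 3.795804282e+30 W. L/L_sun = 3.795804282e+30 / 3.828e26 = 9915.8942

9915.8942 L_sun


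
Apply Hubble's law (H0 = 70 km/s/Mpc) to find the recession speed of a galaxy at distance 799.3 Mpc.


v = H0 * d = 70 * 799.3 = 55951.0

55951.0 km/s


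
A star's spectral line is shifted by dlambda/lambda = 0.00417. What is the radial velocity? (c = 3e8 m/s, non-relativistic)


v = (dlambda/lambda) * c = 0.00417 * 3e8 = 1.251e+06

1.251e+06 m/s


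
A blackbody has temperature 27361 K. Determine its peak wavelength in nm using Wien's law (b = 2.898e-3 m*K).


lam_max = b / T = 2.898e-3 / 27361 = 1.059e-07 m = 105.9172 nm

105.9172 nm


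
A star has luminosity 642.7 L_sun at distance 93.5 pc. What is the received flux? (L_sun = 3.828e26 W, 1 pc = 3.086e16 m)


F = L / (4*pi*d^2) = 2.460e+29 / (4*pi*(2.885e+18)^2) = 2.352e-09

2.352e-09 W/m^2


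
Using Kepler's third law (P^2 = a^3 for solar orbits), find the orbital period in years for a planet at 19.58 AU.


P = a^(3/2) = 19.58^1.5 = 86.6401

86.6401 years


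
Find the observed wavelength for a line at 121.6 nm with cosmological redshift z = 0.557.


lam_obs = lam_emit * (1 + z) = 121.6 * (1 + 0.557) = 189.3312

189.3312 nm


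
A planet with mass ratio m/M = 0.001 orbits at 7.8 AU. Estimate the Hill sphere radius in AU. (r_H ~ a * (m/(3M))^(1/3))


r_H = a * (m/3M)^(1/3) = 7.8 * (0.001/3)^(1/3) = 0.5408

0.5408 AU


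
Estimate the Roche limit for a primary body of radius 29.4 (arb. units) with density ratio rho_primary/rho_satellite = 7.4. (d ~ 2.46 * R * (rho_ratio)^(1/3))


d_Roche = 2.46 * 29.4 * 7.4^(1/3) = 140.9374

140.9374


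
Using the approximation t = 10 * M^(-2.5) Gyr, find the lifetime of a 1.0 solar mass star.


t = 10 * M^(-2.5) = 10 * 1.0^(-2.5) = 10.0

10.0 Gyr


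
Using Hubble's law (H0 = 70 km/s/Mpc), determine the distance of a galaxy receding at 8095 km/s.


d = v / H0 = 8095 / 70 = 115.6429

115.6429 Mpc


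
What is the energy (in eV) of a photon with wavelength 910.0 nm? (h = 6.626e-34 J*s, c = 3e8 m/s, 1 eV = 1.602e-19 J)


E = hc/lambda = 6.626e-34 * 3e8 / 9.100e-07 = 2.184e-19 J = 1.3635 eV

1.3635 eV


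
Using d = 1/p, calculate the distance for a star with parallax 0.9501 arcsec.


d = 1/p = 1/0.9501 = 1.0525

1.0525 pc


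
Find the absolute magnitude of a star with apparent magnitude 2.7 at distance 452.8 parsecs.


M = m - 5*log10(d) + 5 = 2.7 - 5*log10(452.8) + 5 = -5.5795

-5.5795


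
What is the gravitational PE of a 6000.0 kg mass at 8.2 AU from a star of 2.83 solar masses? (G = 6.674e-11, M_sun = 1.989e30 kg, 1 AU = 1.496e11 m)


M = 2.83 * 1.989e30 kg = 5.62887e+30 kg; r = 8.2 AU * 1.496e11 m/AU = 1.22672e+12 m. U = -GM*m/r = -(6.674e-11 * 5.62887e+30 * 6000.0) / 1.22672e+12 = -1.837e+12

-1.837e+12 J


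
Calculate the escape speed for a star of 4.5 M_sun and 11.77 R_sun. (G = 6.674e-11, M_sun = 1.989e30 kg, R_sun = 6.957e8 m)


M = 4.5 * 1.989e30 kg = 8.9505e+30 kg; R = 11.77 * 6.957e8 m = 8.188389e+09 m. v_esc = sqrt(2GM/R) = sqrt(2 * 6.674e-11 * 8.9505e+30 / 8.188389e+09) = 381972.8669

381972.8669 m/s


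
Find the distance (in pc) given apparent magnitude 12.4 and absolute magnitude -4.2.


d = 10^((m - M + 5)/5) = 10^((12.4 - -4.2 + 5)/5) = 20892.9613

20892.9613 pc


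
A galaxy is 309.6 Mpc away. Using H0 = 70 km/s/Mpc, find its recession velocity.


v = H0 * d = 70 * 309.6 = 21672.0

21672.0 km/s


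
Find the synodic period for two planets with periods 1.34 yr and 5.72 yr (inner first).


1/P_syn = |1/P1 - 1/P2| = |1/1.34 - 1/5.72| => P_syn = 1.75

1.75 years


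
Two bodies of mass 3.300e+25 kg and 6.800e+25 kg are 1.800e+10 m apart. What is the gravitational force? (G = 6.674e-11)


F = G*m1*m2/r^2 = 6.674e-11 * 3.300e+25 * 6.800e+25 / (1.800e+10)^2 = 6.674e-11 * 2.244e+51 / 3.240e+20 = 4.622e+20

4.622e+20 N


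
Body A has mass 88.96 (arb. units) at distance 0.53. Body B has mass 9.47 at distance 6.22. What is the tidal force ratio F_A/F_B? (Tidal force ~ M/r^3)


Ratio = (M1/r1^3) / (M2/r2^3) = (88.96/0.53^3) / (9.47/6.22^3) = 15184.075

15184.075


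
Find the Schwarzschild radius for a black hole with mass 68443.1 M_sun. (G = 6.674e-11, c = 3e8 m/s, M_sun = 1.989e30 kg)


M = 68443.1 * 1.989e30 kg = 1.361333259e+35 kg. rs = 2GM/c^2 = 2 * 6.674e-11 * 1.361333259e+35 / (3e8)^2 = 2.019e+08

2.019e+08 m


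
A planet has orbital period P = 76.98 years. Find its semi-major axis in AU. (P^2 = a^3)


a = P^(2/3) = 76.98^(2/3) = 18.0961

18.0961 AU


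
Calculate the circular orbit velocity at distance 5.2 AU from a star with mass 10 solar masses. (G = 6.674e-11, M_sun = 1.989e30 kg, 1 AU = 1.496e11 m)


v = sqrt(GM/r) = sqrt(6.674e-11 * 1.989e+31 / 7.779e+11) = 41308.8423

41308.8423 m/s


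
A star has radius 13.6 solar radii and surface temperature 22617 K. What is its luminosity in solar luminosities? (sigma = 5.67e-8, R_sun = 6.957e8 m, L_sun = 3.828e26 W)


R = 13.6 * 6.957e8 m = 9.46152e+09 m. L = 4*pi*R^2*sigma*T^4 = 4*pi*(9.46152e+09)^2 * 5.67e-8 * 22617^4 = 1.668993858e+31 W. L/L_sun = 1.668993858e+31 / 3.828e26 = 43599.6306

43599.6306 L_sun


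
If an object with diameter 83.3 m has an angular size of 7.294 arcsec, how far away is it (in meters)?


D = size / theta_rad, theta_rad = 7.294 * pi/(180*3600) = 3.536e-05, D = 2.356e+06

2.356e+06 m


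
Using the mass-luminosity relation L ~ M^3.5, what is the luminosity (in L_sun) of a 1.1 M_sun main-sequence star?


L/L_sun = (M/M_sun)^3.5 = 1.1^3.5 = 1.396

1.396 L_sun


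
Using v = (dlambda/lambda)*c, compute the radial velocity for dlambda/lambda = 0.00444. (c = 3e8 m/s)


v = (dlambda/lambda) * c = 0.00444 * 3e8 = 1.332e+06

1.332e+06 m/s


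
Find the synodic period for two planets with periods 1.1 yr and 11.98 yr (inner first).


1/P_syn = |1/P1 - 1/P2| = |1/1.1 - 1/11.98| => P_syn = 1.2112

1.2112 years


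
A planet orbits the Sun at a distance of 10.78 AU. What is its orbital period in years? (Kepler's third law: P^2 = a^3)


P = a^(3/2) = 10.78^1.5 = 35.3939

35.3939 years


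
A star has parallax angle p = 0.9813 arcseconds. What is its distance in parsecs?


d = 1/p = 1/0.9813 = 1.0191

1.0191 pc


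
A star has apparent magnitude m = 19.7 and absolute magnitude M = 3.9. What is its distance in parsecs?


d = 10^((m - M + 5)/5) = 10^((19.7 - 3.9 + 5)/5) = 14454.3977

14454.3977 pc


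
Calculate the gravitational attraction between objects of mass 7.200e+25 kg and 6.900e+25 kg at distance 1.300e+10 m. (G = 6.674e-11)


F = G*m1*m2/r^2 = 6.674e-11 * 7.200e+25 * 6.900e+25 / (1.300e+10)^2 = 6.674e-11 * 4.968e+51 / 1.690e+20 = 1.962e+21

1.962e+21 N


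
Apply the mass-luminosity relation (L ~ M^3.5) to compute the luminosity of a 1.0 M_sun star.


L/L_sun = (M/M_sun)^3.5 = 1.0^3.5 = 1.0

1.0 L_sun


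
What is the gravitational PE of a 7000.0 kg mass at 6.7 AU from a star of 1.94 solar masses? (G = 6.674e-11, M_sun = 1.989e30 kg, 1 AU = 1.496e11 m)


M = 1.94 * 1.989e30 kg = 3.85866e+30 kg; r = 6.7 AU * 1.496e11 m/AU = 1.00232e+12 m. U = -GM*m/r = -(6.674e-11 * 3.85866e+30 * 7000.0) / 1.00232e+12 = -1.799e+12

-1.799e+12 J


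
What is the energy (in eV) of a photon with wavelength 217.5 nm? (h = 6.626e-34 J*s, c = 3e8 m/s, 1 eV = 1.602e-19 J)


E = hc/lambda = 6.626e-34 * 3e8 / 2.175e-07 = 9.139e-19 J = 5.7049 eV

5.7049 eV


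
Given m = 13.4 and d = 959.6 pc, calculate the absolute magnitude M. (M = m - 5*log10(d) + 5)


M = m - 5*log10(d) + 5 = 13.4 - 5*log10(959.6) + 5 = 3.4895

3.4895


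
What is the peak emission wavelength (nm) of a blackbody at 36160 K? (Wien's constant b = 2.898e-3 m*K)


lam_max = b / T = 2.898e-3 / 36160 = 8.014e-08 m = 80.1438 nm

80.1438 nm


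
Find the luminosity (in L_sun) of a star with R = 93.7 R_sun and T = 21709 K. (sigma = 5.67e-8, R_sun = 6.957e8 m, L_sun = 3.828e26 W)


R = 93.7 * 6.957e8 m = 6.518709e+10 m. L = 4*pi*R^2*sigma*T^4 = 4*pi*(6.518709e+10)^2 * 5.67e-8 * 21709^4 = 6.724738269e+32 W. L/L_sun = 6.724738269e+32 / 3.828e26 = 1.757e+06

1.757e+06 L_sun


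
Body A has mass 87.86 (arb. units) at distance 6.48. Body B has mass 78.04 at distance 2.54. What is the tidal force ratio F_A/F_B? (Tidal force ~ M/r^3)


Ratio = (M1/r1^3) / (M2/r2^3) = (87.86/6.48^3) / (78.04/2.54^3) = 0.0678

0.0678


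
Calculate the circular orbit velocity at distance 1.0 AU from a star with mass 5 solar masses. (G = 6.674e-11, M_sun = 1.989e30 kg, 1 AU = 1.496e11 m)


v = sqrt(GM/r) = sqrt(6.674e-11 * 9.945e+30 / 1.496e+11) = 66608.5068

66608.5068 m/s


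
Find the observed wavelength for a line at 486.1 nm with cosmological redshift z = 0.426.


lam_obs = lam_emit * (1 + z) = 486.1 * (1 + 0.426) = 693.1786

693.1786 nm


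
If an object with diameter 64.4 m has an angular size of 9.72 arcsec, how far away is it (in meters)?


D = size / theta_rad, theta_rad = 9.72 * pi/(180*3600) = 4.712e-05, D = 1.367e+06

1.367e+06 m


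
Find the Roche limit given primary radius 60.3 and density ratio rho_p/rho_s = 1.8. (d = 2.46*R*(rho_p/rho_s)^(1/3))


d_Roche = 2.46 * 60.3 * 1.8^(1/3) = 180.4443

180.4443


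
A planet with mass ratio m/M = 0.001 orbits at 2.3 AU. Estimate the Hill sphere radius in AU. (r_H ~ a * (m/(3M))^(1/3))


r_H = a * (m/3M)^(1/3) = 2.3 * (0.001/3)^(1/3) = 0.1595

0.1595 AU


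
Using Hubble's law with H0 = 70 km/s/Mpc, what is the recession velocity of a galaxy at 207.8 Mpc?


v = H0 * d = 70 * 207.8 = 14546.0

14546.0 km/s


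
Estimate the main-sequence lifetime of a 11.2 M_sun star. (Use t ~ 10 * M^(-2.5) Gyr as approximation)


t = 10 * M^(-2.5) = 10 * 11.2^(-2.5) = 0.0238

0.0238 Gyr


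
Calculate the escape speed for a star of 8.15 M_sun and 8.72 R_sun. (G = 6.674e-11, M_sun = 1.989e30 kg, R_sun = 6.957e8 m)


M = 8.15 * 1.989e30 kg = 1.621035e+31 kg; R = 8.72 * 6.957e8 m = 6.066504e+09 m. v_esc = sqrt(2GM/R) = sqrt(2 * 6.674e-11 * 1.621035e+31 / 6.066504e+09) = 597220.9731

597220.9731 m/s


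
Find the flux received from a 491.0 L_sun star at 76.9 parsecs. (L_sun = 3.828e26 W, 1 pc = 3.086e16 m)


F = L / (4*pi*d^2) = 1.880e+29 / (4*pi*(2.373e+18)^2) = 2.656e-09

2.656e-09 W/m^2


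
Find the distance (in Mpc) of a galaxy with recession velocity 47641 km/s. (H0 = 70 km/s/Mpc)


d = v / H0 = 47641 / 70 = 680.5857

680.5857 Mpc


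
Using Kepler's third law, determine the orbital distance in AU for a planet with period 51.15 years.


a = P^(2/3) = 51.15^(2/3) = 13.7794

13.7794 AU


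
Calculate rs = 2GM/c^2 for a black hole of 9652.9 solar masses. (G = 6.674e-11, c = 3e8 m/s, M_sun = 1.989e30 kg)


M = 9652.9 * 1.989e30 kg = 1.91996181e+34 kg. rs = 2GM/c^2 = 2 * 6.674e-11 * 1.91996181e+34 / (3e8)^2 = 2.848e+07

2.848e+07 m


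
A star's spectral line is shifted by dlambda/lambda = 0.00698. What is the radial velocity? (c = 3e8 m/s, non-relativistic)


v = (dlambda/lambda) * c = 0.00698 * 3e8 = 2.094e+06

2.094e+06 m/s


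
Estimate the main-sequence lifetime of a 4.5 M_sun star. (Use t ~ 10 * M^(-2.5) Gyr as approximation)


t = 10 * M^(-2.5) = 10 * 4.5^(-2.5) = 0.2328

0.2328 Gyr


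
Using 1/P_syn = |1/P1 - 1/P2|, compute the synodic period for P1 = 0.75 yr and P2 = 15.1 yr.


1/P_syn = |1/P1 - 1/P2| = |1/0.75 - 1/15.1| => P_syn = 0.7892

0.7892 years


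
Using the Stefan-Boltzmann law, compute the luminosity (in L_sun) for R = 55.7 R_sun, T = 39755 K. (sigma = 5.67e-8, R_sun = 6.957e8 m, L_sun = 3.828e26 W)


R = 55.7 * 6.957e8 m = 3.875049e+10 m. L = 4*pi*R^2*sigma*T^4 = 4*pi*(3.875049e+10)^2 * 5.67e-8 * 39755^4 = 2.672479307e+33 W. L/L_sun = 2.672479307e+33 / 3.828e26 = 6.981e+06

6.981e+06 L_sun


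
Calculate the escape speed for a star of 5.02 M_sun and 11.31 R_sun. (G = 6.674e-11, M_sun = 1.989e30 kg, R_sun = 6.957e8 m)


M = 5.02 * 1.989e30 kg = 9.98478e+30 kg; R = 11.31 * 6.957e8 m = 7.868367e+09 m. v_esc = sqrt(2GM/R) = sqrt(2 * 6.674e-11 * 9.98478e+30 / 7.868367e+09) = 411561.7877

411561.7877 m/s


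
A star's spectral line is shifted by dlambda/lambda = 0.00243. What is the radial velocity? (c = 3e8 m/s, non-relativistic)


v = (dlambda/lambda) * c = 0.00243 * 3e8 = 729000.0

729000.0 m/s


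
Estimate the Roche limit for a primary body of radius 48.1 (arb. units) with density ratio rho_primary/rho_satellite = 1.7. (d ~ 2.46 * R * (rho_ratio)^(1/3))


d_Roche = 2.46 * 48.1 * 1.7^(1/3) = 141.2201

141.2201


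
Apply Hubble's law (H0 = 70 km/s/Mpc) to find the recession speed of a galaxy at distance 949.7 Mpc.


v = H0 * d = 70 * 949.7 = 66479.0

66479.0 km/s


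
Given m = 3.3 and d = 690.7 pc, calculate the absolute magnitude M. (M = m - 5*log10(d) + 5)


M = m - 5*log10(d) + 5 = 3.3 - 5*log10(690.7) + 5 = -5.8964

-5.8964


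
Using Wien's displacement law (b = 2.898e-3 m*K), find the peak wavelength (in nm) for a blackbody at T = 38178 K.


lam_max = b / T = 2.898e-3 / 38178 = 7.591e-08 m = 75.9076 nm

75.9076 nm


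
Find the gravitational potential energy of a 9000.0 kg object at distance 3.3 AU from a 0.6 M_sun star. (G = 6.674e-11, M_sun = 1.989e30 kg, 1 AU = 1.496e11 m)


M = 0.6 * 1.989e30 kg = 1.1934e+30 kg; r = 3.3 AU * 1.496e11 m/AU = 4.9368e+11 m. U = -GM*m/r = -(6.674e-11 * 1.1934e+30 * 9000.0) / 4.9368e+11 = -1.452e+12

-1.452e+12 J


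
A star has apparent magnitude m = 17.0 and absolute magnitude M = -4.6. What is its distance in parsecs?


d = 10^((m - M + 5)/5) = 10^((17.0 - -4.6 + 5)/5) = 208929.6131

208929.6131 pc


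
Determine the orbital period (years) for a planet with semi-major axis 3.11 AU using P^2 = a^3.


P = a^(3/2) = 3.11^1.5 = 5.4845

5.4845 years


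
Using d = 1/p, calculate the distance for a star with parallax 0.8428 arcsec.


d = 1/p = 1/0.8428 = 1.1865

1.1865 pc


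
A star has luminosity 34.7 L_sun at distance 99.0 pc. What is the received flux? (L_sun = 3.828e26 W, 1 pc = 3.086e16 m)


F = L / (4*pi*d^2) = 1.328e+28 / (4*pi*(3.055e+18)^2) = 1.132e-10

1.132e-10 W/m^2


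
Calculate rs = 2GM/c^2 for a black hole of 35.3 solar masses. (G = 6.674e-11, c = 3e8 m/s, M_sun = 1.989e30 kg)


M = 35.3 * 1.989e30 kg = 7.02117e+31 kg. rs = 2GM/c^2 = 2 * 6.674e-11 * 7.02117e+31 / (3e8)^2 = 104131.7524

104131.7524 m


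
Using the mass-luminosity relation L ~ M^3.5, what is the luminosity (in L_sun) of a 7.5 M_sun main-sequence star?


L/L_sun = (M/M_sun)^3.5 = 7.5^3.5 = 1155.3523

1155.3523 L_sun


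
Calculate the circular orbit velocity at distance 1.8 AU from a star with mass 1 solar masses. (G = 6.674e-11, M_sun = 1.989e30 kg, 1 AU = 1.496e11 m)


v = sqrt(GM/r) = sqrt(6.674e-11 * 1.989e+30 / 2.693e+11) = 22202.8356

22202.8356 m/s


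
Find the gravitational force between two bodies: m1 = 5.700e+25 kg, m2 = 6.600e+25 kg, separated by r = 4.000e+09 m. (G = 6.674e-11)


F = G*m1*m2/r^2 = 6.674e-11 * 5.700e+25 * 6.600e+25 / (4.000e+09)^2 = 6.674e-11 * 3.762e+51 / 1.600e+19 = 1.569e+22

1.569e+22 N


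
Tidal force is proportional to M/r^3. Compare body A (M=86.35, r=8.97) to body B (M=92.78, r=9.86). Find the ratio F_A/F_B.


Ratio = (M1/r1^3) / (M2/r2^3) = (86.35/8.97^3) / (92.78/9.86^3) = 1.2361

1.2361


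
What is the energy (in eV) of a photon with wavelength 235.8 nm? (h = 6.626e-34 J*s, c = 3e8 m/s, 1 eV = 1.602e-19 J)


E = hc/lambda = 6.626e-34 * 3e8 / 2.358e-07 = 8.430e-19 J = 5.2622 eV

5.2622 eV


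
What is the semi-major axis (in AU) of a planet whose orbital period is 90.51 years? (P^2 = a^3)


a = P^(2/3) = 90.51^(2/3) = 20.1588

20.1588 AU


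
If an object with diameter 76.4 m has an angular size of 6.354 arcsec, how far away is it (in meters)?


D = size / theta_rad, theta_rad = 6.354 * pi/(180*3600) = 3.081e-05, D = 2.480e+06

2.480e+06 m


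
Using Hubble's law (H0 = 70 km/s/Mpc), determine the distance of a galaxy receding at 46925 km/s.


d = v / H0 = 46925 / 70 = 670.3571

670.3571 Mpc


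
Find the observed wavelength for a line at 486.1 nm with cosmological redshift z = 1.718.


lam_obs = lam_emit * (1 + z) = 486.1 * (1 + 1.718) = 1321.2198

1321.2198 nm


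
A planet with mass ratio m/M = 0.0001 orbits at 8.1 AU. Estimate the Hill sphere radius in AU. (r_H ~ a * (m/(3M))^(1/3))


r_H = a * (m/3M)^(1/3) = 8.1 * (0.0001/3)^(1/3) = 0.2607

0.2607 AU


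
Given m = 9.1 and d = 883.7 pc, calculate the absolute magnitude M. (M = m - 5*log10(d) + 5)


M = m - 5*log10(d) + 5 = 9.1 - 5*log10(883.7) + 5 = -0.6315

-0.6315


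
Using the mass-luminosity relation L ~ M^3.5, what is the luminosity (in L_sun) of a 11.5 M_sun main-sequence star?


L/L_sun = (M/M_sun)^3.5 = 11.5^3.5 = 5157.5381

5157.5381 L_sun


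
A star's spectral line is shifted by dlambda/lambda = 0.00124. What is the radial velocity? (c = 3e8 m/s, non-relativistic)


v = (dlambda/lambda) * c = 0.00124 * 3e8 = 372000.0

372000.0 m/s


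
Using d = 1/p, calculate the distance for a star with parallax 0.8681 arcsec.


d = 1/p = 1/0.8681 = 1.1519

1.1519 pc


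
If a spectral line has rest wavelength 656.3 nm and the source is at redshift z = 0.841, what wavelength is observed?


lam_obs = lam_emit * (1 + z) = 656.3 * (1 + 0.841) = 1208.2483

1208.2483 nm


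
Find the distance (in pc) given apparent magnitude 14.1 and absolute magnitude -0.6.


d = 10^((m - M + 5)/5) = 10^((14.1 - -0.6 + 5)/5) = 8709.6359

8709.6359 pc


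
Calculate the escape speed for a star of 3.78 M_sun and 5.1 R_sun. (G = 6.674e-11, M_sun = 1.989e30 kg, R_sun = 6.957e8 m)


M = 3.78 * 1.989e30 kg = 7.51842e+30 kg; R = 5.1 * 6.957e8 m = 3.54807e+09 m. v_esc = sqrt(2GM/R) = sqrt(2 * 6.674e-11 * 7.51842e+30 / 3.54807e+09) = 531833.0234

531833.0234 m/s


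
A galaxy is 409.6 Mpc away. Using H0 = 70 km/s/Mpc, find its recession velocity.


v = H0 * d = 70 * 409.6 = 28672.0

28672.0 km/s


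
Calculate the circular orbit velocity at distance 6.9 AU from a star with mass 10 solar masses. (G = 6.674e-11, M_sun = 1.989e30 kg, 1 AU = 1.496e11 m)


v = sqrt(GM/r) = sqrt(6.674e-11 * 1.989e+31 / 1.032e+12) = 35860.8146

35860.8146 m/s


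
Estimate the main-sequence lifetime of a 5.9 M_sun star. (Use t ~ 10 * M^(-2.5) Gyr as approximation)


t = 10 * M^(-2.5) = 10 * 5.9^(-2.5) = 0.1183

0.1183 Gyr


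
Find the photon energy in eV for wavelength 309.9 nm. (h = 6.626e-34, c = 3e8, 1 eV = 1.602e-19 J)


E = hc/lambda = 6.626e-34 * 3e8 / 3.099e-07 = 6.414e-19 J = 4.0039 eV

4.0039 eV


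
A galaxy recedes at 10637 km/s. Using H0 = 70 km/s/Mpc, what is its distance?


d = v / H0 = 10637 / 70 = 151.9571

151.9571 Mpc


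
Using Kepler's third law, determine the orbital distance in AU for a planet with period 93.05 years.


a = P^(2/3) = 93.05^(2/3) = 20.5342

20.5342 AU


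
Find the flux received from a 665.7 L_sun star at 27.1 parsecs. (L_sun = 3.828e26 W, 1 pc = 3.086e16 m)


F = L / (4*pi*d^2) = 2.548e+29 / (4*pi*(8.363e+17)^2) = 2.899e-08

2.899e-08 W/m^2


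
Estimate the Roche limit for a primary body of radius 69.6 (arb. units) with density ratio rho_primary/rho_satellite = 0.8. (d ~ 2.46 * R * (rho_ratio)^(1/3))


d_Roche = 2.46 * 69.6 * 0.8^(1/3) = 158.9429

158.9429


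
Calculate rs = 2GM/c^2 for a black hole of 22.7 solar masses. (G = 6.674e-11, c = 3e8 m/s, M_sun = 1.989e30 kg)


M = 22.7 * 1.989e30 kg = 4.51503e+31 kg. rs = 2GM/c^2 = 2 * 6.674e-11 * 4.51503e+31 / (3e8)^2 = 66962.9116

66962.9116 m


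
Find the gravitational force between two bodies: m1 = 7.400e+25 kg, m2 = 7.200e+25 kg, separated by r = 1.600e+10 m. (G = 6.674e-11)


F = G*m1*m2/r^2 = 6.674e-11 * 7.400e+25 * 7.200e+25 / (1.600e+10)^2 = 6.674e-11 * 5.328e+51 / 2.560e+20 = 1.389e+21

1.389e+21 N


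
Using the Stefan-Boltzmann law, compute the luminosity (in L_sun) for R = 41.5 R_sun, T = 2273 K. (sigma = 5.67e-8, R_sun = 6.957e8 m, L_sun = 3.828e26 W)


R = 41.5 * 6.957e8 m = 2.887155e+10 m. L = 4*pi*R^2*sigma*T^4 = 4*pi*(2.887155e+10)^2 * 5.67e-8 * 2273^4 = 1.58537084e+28 W. L/L_sun = 1.58537084e+28 / 3.828e26 = 41.4151

41.4151 L_sun


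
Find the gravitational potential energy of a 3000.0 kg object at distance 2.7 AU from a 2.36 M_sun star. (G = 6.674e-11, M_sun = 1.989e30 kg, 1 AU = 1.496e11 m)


M = 2.36 * 1.989e30 kg = 4.69404e+30 kg; r = 2.7 AU * 1.496e11 m/AU = 4.0392e+11 m. U = -GM*m/r = -(6.674e-11 * 4.69404e+30 * 3000.0) / 4.0392e+11 = -2.327e+12

-2.327e+12 J


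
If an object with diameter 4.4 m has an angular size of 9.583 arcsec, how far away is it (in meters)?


D = size / theta_rad, theta_rad = 9.583 * pi/(180*3600) = 4.646e-05, D = 94705.7443

94705.7443 m


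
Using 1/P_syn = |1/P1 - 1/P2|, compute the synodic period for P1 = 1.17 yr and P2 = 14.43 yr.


1/P_syn = |1/P1 - 1/P2| = |1/1.17 - 1/14.43| => P_syn = 1.2732

1.2732 years


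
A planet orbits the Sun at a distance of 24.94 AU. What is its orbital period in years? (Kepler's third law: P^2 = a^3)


P = a^(3/2) = 24.94^1.5 = 124.5503

124.5503 years


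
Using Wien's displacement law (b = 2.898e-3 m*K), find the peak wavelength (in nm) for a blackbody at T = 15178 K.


lam_max = b / T = 2.898e-3 / 15178 = 1.909e-07 m = 190.9342 nm

190.9342 nm


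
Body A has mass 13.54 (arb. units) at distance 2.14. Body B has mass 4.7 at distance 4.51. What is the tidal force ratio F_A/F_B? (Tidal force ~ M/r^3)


Ratio = (M1/r1^3) / (M2/r2^3) = (13.54/2.14^3) / (4.7/4.51^3) = 26.9655

26.9655


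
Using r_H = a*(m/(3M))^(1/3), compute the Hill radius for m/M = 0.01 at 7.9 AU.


r_H = a * (m/3M)^(1/3) = 7.9 * (0.01/3)^(1/3) = 1.1801

1.1801 AU


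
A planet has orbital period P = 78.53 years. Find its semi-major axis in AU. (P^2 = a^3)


a = P^(2/3) = 78.53^(2/3) = 18.3382

18.3382 AU


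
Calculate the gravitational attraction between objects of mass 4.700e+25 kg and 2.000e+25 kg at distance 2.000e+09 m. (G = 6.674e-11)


F = G*m1*m2/r^2 = 6.674e-11 * 4.700e+25 * 2.000e+25 / (2.000e+09)^2 = 6.674e-11 * 9.400e+50 / 4.000e+18 = 1.568e+22

1.568e+22 N


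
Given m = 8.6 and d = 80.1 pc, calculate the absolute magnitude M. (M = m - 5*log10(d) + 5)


M = m - 5*log10(d) + 5 = 8.6 - 5*log10(80.1) + 5 = 4.0818

4.0818


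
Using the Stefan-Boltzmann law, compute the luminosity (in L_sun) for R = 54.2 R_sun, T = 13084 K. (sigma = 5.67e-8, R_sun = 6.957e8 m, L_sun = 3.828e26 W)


R = 54.2 * 6.957e8 m = 3.770694e+10 m. L = 4*pi*R^2*sigma*T^4 = 4*pi*(3.770694e+10)^2 * 5.67e-8 * 13084^4 = 2.968914184e+31 W. L/L_sun = 2.968914184e+31 / 3.828e26 = 77557.8418

77557.8418 L_sun


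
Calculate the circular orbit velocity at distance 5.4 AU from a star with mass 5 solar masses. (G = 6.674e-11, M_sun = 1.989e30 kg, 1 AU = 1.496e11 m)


v = sqrt(GM/r) = sqrt(6.674e-11 * 9.945e+30 / 8.078e+11) = 28663.7375

28663.7375 m/s


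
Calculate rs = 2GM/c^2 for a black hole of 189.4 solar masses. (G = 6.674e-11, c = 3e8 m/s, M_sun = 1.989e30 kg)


M = 189.4 * 1.989e30 kg = 3.767166e+32 kg. rs = 2GM/c^2 = 2 * 6.674e-11 * 3.767166e+32 / (3e8)^2 = 558712.5752

558712.5752 m


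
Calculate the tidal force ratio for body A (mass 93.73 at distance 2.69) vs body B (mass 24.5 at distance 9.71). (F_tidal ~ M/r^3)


Ratio = (M1/r1^3) / (M2/r2^3) = (93.73/2.69^3) / (24.5/9.71^3) = 179.9341

179.9341


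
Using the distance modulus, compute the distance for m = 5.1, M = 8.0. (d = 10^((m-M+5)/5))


d = 10^((m - M + 5)/5) = 10^((5.1 - 8.0 + 5)/5) = 2.6303

2.6303 pc


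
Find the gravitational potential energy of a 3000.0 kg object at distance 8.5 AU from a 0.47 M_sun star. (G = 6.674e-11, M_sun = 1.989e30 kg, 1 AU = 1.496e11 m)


M = 0.47 * 1.989e30 kg = 9.3483e+29 kg; r = 8.5 AU * 1.496e11 m/AU = 1.2716e+12 m. U = -GM*m/r = -(6.674e-11 * 9.3483e+29 * 3000.0) / 1.2716e+12 = -1.472e+11

-1.472e+11 J


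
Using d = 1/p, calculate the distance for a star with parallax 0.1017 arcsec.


d = 1/p = 1/0.1017 = 9.8328

9.8328 pc


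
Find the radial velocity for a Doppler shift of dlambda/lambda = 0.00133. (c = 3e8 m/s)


v = (dlambda/lambda) * c = 0.00133 * 3e8 = 399000.0

399000.0 m/s


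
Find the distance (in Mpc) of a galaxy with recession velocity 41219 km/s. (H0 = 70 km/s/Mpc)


d = v / H0 = 41219 / 70 = 588.8429

588.8429 Mpc


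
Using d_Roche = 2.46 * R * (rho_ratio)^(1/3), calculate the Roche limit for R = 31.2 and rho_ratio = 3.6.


d_Roche = 2.46 * 31.2 * 3.6^(1/3) = 117.6316

117.6316


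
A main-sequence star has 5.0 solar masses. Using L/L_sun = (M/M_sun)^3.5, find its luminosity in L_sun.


L/L_sun = (M/M_sun)^3.5 = 5.0^3.5 = 279.5085

279.5085 L_sun


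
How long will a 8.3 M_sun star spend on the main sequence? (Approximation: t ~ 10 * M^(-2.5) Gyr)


t = 10 * M^(-2.5) = 10 * 8.3^(-2.5) = 0.0504

0.0504 Gyr


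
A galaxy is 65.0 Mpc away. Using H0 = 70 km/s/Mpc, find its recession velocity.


v = H0 * d = 70 * 65.0 = 4550.0

4550.0 km/s


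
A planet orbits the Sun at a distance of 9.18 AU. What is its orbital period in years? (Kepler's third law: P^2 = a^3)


P = a^(3/2) = 9.18^1.5 = 27.814

27.814 years


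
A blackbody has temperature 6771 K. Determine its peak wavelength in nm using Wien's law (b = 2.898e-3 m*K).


lam_max = b / T = 2.898e-3 / 6771 = 4.280e-07 m = 428.0018 nm

428.0018 nm


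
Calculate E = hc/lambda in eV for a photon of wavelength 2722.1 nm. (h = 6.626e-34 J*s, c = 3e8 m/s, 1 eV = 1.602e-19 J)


E = hc/lambda = 6.626e-34 * 3e8 / 2.722e-06 = 7.302e-20 J = 0.4558 eV

0.4558 eV


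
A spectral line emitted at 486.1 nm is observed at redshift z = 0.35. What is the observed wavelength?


lam_obs = lam_emit * (1 + z) = 486.1 * (1 + 0.35) = 656.235

656.235 nm


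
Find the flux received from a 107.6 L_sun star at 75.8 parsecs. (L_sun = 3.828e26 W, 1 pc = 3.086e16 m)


F = L / (4*pi*d^2) = 4.119e+28 / (4*pi*(2.339e+18)^2) = 5.990e-10

5.990e-10 W/m^2


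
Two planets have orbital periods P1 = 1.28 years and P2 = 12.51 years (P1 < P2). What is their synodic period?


1/P_syn = |1/P1 - 1/P2| = |1/1.28 - 1/12.51| => P_syn = 1.4259

1.4259 years


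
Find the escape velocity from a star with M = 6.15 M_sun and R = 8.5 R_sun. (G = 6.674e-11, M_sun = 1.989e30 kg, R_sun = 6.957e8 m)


M = 6.15 * 1.989e30 kg = 1.223235e+31 kg; R = 8.5 * 6.957e8 m = 5.91345e+09 m. v_esc = sqrt(2GM/R) = sqrt(2 * 6.674e-11 * 1.223235e+31 / 5.91345e+09) = 525463.5359

525463.5359 m/s


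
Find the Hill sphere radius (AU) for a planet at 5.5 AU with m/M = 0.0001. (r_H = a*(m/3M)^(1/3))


r_H = a * (m/3M)^(1/3) = 5.5 * (0.0001/3)^(1/3) = 0.177

0.177 AU


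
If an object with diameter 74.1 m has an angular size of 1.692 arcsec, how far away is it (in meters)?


D = size / theta_rad, theta_rad = 1.692 * pi/(180*3600) = 8.203e-06, D = 9.033e+06

9.033e+06 m


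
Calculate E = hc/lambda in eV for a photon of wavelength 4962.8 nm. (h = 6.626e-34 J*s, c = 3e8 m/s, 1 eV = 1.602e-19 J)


E = hc/lambda = 6.626e-34 * 3e8 / 4.963e-06 = 4.005e-20 J = 0.25 eV

0.25 eV


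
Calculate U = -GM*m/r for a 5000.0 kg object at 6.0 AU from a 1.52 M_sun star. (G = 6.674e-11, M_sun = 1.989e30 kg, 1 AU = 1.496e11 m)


M = 1.52 * 1.989e30 kg = 3.02328e+30 kg; r = 6.0 AU * 1.496e11 m/AU = 8.976e+11 m. U = -GM*m/r = -(6.674e-11 * 3.02328e+30 * 5000.0) / 8.976e+11 = -1.124e+12

-1.124e+12 J


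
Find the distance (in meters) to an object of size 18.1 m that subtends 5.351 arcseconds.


D = size / theta_rad, theta_rad = 5.351 * pi/(180*3600) = 2.594e-05, D = 697700.0548

697700.0548 m


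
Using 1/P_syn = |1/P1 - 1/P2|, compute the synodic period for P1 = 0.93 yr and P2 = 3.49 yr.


1/P_syn = |1/P1 - 1/P2| = |1/0.93 - 1/3.49| => P_syn = 1.2679

1.2679 years


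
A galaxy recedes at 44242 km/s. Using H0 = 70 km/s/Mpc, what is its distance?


d = v / H0 = 44242 / 70 = 632.0286

632.0286 Mpc


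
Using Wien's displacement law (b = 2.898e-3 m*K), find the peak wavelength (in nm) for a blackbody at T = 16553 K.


lam_max = b / T = 2.898e-3 / 16553 = 1.751e-07 m = 175.074 nm

175.074 nm


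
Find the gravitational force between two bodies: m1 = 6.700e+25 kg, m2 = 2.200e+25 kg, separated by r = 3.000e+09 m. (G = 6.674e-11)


F = G*m1*m2/r^2 = 6.674e-11 * 6.700e+25 * 2.200e+25 / (3.000e+09)^2 = 6.674e-11 * 1.474e+51 / 9.000e+18 = 1.093e+22

1.093e+22 N


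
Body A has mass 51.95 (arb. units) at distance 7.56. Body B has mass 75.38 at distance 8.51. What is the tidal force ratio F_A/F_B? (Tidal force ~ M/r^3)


Ratio = (M1/r1^3) / (M2/r2^3) = (51.95/7.56^3) / (75.38/8.51^3) = 0.983

0.983


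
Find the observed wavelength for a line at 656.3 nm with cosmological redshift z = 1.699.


lam_obs = lam_emit * (1 + z) = 656.3 * (1 + 1.699) = 1771.3537

1771.3537 nm


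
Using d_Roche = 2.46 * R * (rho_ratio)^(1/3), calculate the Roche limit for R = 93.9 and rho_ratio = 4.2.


d_Roche = 2.46 * 93.9 * 4.2^(1/3) = 372.6923

372.6923


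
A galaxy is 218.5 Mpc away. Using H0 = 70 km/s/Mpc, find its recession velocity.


v = H0 * d = 70 * 218.5 = 15295.0

15295.0 km/s


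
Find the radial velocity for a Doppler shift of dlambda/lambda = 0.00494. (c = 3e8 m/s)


v = (dlambda/lambda) * c = 0.00494 * 3e8 = 1.482e+06

1.482e+06 m/s


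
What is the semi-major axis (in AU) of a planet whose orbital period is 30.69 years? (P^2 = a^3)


a = P^(2/3) = 30.69^(2/3) = 9.8024

9.8024 AU


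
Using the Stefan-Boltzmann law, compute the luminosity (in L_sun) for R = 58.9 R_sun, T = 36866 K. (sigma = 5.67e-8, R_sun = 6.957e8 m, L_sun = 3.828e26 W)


R = 58.9 * 6.957e8 m = 4.097673e+10 m. L = 4*pi*R^2*sigma*T^4 = 4*pi*(4.097673e+10)^2 * 5.67e-8 * 36866^4 = 2.209894771e+33 W. L/L_sun = 2.209894771e+33 / 3.828e26 = 5.773e+06

5.773e+06 L_sun


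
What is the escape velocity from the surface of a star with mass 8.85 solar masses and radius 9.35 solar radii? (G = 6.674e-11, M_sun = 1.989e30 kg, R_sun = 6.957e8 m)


M = 8.85 * 1.989e30 kg = 1.760265e+31 kg; R = 9.35 * 6.957e8 m = 6.504795e+09 m. v_esc = sqrt(2GM/R) = sqrt(2 * 6.674e-11 * 1.760265e+31 / 6.504795e+09) = 601008.0911

601008.0911 m/s


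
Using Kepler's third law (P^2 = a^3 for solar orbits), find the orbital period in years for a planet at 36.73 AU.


P = a^(3/2) = 36.73^1.5 = 222.6032

222.6032 years


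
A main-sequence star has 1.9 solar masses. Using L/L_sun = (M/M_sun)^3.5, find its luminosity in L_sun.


L/L_sun = (M/M_sun)^3.5 = 1.9^3.5 = 9.4545

9.4545 L_sun


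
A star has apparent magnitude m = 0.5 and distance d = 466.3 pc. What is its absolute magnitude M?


M = m - 5*log10(d) + 5 = 0.5 - 5*log10(466.3) + 5 = -7.8433

-7.8433


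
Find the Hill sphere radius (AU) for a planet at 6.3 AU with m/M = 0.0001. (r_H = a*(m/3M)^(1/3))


r_H = a * (m/3M)^(1/3) = 6.3 * (0.0001/3)^(1/3) = 0.2028

0.2028 AU


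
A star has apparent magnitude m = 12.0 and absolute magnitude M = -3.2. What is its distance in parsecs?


d = 10^((m - M + 5)/5) = 10^((12.0 - -3.2 + 5)/5) = 10964.782

10964.782 pc


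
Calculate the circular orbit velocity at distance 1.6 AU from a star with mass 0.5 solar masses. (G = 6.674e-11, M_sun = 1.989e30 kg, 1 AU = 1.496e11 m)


v = sqrt(GM/r) = sqrt(6.674e-11 * 9.945e+29 / 2.394e+11) = 16652.1267

16652.1267 m/s


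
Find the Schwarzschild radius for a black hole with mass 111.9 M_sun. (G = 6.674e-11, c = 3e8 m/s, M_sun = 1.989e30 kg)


M = 111.9 * 1.989e30 kg = 2.225691e+32 kg. rs = 2GM/c^2 = 2 * 6.674e-11 * 2.225691e+32 / (3e8)^2 = 330094.7052

330094.7052 m


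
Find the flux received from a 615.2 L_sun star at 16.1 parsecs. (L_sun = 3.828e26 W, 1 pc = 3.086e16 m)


F = L / (4*pi*d^2) = 2.355e+29 / (4*pi*(4.968e+17)^2) = 7.592e-08

7.592e-08 W/m^2


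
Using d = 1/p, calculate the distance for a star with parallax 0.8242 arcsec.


d = 1/p = 1/0.8242 = 1.2133

1.2133 pc


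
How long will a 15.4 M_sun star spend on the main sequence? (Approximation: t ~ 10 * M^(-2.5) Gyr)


t = 10 * M^(-2.5) = 10 * 15.4^(-2.5) = 0.0107

0.0107 Gyr


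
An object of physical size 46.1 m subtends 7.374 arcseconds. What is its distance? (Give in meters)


D = size / theta_rad, theta_rad = 7.374 * pi/(180*3600) = 3.575e-05, D = 1.290e+06

1.290e+06 m


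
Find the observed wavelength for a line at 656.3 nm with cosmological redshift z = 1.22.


lam_obs = lam_emit * (1 + z) = 656.3 * (1 + 1.22) = 1456.986

1456.986 nm


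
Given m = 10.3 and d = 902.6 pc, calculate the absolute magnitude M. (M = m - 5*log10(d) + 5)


M = m - 5*log10(d) + 5 = 10.3 - 5*log10(902.6) + 5 = 0.5225

0.5225


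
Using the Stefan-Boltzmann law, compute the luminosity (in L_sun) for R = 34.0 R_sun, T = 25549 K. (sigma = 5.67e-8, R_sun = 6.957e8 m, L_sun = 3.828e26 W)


R = 34.0 * 6.957e8 m = 2.36538e+10 m. L = 4*pi*R^2*sigma*T^4 = 4*pi*(2.36538e+10)^2 * 5.67e-8 * 25549^4 = 1.698597142e+32 W. L/L_sun = 1.698597142e+32 / 3.828e26 = 443729.6609

443729.6609 L_sun


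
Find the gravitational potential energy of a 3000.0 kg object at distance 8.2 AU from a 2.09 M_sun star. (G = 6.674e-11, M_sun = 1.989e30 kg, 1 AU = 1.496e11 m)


M = 2.09 * 1.989e30 kg = 4.15701e+30 kg; r = 8.2 AU * 1.496e11 m/AU = 1.22672e+12 m. U = -GM*m/r = -(6.674e-11 * 4.15701e+30 * 3000.0) / 1.22672e+12 = -6.785e+11

-6.785e+11 J


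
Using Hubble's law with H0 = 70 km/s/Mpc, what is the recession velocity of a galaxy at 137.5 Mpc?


v = H0 * d = 70 * 137.5 = 9625.0

9625.0 km/s


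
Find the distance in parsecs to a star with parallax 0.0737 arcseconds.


d = 1/p = 1/0.0737 = 13.5685

13.5685 pc


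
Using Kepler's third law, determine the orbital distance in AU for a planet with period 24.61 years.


a = P^(2/3) = 24.61^(2/3) = 8.4607

8.4607 AU


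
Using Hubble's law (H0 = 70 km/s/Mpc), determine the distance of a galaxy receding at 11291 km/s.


d = v / H0 = 11291 / 70 = 161.3

161.3 Mpc


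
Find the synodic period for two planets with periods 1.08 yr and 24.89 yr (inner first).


1/P_syn = |1/P1 - 1/P2| = |1/1.08 - 1/24.89| => P_syn = 1.129

1.129 years


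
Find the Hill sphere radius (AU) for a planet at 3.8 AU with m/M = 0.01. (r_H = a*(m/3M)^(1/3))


r_H = a * (m/3M)^(1/3) = 3.8 * (0.01/3)^(1/3) = 0.5676

0.5676 AU


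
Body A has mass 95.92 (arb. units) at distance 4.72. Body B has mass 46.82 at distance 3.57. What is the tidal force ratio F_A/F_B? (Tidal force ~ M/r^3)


Ratio = (M1/r1^3) / (M2/r2^3) = (95.92/4.72^3) / (46.82/3.57^3) = 0.8865

0.8865


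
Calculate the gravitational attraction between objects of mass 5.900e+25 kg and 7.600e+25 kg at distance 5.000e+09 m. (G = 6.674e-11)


F = G*m1*m2/r^2 = 6.674e-11 * 5.900e+25 * 7.600e+25 / (5.000e+09)^2 = 6.674e-11 * 4.484e+51 / 2.500e+19 = 1.197e+22

1.197e+22 N


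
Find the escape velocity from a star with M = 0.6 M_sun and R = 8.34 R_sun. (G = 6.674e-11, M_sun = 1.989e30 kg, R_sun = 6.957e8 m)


M = 0.6 * 1.989e30 kg = 1.1934e+30 kg; R = 8.34 * 6.957e8 m = 5.802138e+09 m. v_esc = sqrt(2GM/R) = sqrt(2 * 6.674e-11 * 1.1934e+30 / 5.802138e+09) = 165694.1169

165694.1169 m/s


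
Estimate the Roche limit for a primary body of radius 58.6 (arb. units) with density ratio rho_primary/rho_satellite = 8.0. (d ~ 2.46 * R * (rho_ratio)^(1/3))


d_Roche = 2.46 * 58.6 * 8.0^(1/3) = 288.312

288.312
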